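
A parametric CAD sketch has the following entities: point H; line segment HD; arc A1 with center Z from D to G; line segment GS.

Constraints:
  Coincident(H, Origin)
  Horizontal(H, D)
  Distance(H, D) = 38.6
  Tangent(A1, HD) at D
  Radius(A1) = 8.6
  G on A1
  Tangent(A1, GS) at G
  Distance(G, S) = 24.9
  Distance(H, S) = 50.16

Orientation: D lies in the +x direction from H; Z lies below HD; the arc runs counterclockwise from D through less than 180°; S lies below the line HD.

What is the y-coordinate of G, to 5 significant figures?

-10.624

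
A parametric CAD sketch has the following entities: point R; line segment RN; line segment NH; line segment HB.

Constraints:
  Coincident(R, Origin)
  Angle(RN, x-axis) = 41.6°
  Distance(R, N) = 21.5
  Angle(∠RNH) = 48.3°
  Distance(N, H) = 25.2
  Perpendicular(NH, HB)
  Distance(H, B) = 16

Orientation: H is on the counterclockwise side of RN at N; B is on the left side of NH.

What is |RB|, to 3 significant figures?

10.9

∠RNH = 48.3°, so NH runs at 41.6° + (180° − 48.3°) = 173° from the x-axis; with |NH| = 25.2, H = N + 25.2·(cos 173°, sin 173°) = (-8.95, 17.2). The perpendicularity gives HB at right angles to NH; with |HB| = 16.0 on the left of NH, B = H + 16.0·(-0.117, -0.993) = (-10.8, 1.32). Then |RB| = |B − R| = 10.9.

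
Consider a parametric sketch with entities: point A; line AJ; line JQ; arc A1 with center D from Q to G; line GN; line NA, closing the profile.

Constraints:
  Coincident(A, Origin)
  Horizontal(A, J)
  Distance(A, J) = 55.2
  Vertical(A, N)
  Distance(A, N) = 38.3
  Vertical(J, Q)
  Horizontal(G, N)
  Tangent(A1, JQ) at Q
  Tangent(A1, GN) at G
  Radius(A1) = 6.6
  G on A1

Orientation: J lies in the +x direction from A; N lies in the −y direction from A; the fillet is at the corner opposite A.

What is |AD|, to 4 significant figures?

58.02

A is at the origin; AJ is horizontal with |AJ| = 55.2 and J on the +x side, so J = (55.20, 0.000). A and N share the same x with |AN| = 38.3 and N on the −y side, so N = (0.000, -38.30). The virtual corner opposite A is at (55.20, -38.30). A1 meets JQ tangentially, so DQ is at right angles to JQ and since A1 is tangent to GN there, DG ⟂ GN, with radius 6.6, so the center D sits 6.6 in from both sides at D = (48.60, -31.70). Then |AD| = |D − A| = 58.02.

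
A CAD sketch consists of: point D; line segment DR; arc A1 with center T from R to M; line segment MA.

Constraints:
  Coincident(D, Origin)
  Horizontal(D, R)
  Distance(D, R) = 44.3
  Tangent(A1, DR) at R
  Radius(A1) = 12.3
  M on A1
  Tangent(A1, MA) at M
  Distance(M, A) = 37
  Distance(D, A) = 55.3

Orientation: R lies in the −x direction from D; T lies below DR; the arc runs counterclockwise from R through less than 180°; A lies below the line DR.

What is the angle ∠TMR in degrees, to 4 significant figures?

23.42°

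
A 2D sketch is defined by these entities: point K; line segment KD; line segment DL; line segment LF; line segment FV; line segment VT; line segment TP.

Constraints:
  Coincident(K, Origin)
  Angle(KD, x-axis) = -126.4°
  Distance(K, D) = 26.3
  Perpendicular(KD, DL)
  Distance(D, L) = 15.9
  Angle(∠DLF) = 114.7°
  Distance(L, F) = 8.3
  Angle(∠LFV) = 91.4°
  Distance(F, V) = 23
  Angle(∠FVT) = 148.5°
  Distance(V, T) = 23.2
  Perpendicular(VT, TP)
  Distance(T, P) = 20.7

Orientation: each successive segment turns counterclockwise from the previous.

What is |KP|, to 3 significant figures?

38.6

K is at the origin; KD runs at -126.4° with length 26.3, so D = (-15.6, -21.2). KD is perpendicular to DL, so DL runs at -36.4°; with |DL| = 15.9, L = (-2.81, -30.6). ∠DLF = 114.7° gives LF at 28.9° from the x-axis; with |LF| = 8.3, F = (4.46, -26.6). ∠LFV = 91.4° gives FV at 118° from the x-axis; with |FV| = 23.0, V = (-6.16, -6.19). ∠FVT = 148.5° gives VT at 149° from the x-axis; with |VT| = 23.2, T = (-26.0, 5.76). VT ⟂ TP, so TP runs at -121°; with |TP| = 20.7, P = (-36.7, -12.0). Then |KP| = |P − K| = 38.6.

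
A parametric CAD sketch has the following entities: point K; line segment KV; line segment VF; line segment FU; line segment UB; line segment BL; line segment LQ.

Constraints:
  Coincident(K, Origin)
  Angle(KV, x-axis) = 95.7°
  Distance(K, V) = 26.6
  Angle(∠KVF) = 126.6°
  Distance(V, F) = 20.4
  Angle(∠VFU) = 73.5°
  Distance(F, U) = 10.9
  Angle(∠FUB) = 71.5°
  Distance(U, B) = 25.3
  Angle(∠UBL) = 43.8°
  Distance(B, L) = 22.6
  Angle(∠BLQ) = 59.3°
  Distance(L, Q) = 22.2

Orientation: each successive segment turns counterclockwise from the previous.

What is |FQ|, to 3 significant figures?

16.3

K is at the origin; KV runs at 95.7° with length 26.6, so V = (-2.64, 26.5). ∠KVF = 126.6° gives VF at 149° from the x-axis; with |VF| = 20.4, F = (-20.1, 36.9). ∠VFU = 73.5° gives FU at -104° from the x-axis; with |FU| = 10.9, U = (-22.9, 26.4). ∠FUB = 71.5° gives UB at 4.10° from the x-axis; with |UB| = 25.3, B = (2.38, 28.2). ∠UBL = 43.8° gives BL at 140° from the x-axis; with |BL| = 22.6, L = (-15.0, 42.6). ∠BLQ = 59.3° gives LQ at -99.0° from the x-axis; with |LQ| = 22.2, Q = (-18.5, 20.7). Then |FQ| = |Q − F| = 16.3.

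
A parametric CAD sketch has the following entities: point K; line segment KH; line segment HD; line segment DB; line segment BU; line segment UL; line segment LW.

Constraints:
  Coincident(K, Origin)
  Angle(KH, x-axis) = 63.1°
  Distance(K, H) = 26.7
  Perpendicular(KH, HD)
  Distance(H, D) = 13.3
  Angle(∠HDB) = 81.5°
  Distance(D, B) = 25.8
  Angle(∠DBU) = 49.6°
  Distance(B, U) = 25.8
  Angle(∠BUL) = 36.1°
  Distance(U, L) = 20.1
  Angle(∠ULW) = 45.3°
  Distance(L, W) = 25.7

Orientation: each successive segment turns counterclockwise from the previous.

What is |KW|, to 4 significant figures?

9.837

∠BUL = 36.1° gives UL at 165.9° from the x-axis; with |UL| = 20.1, L = (-3.498, 19.91). ∠ULW = 45.3° gives LW at -59.40° from the x-axis; with |LW| = 25.7, W = (9.585, -2.212). Then |KW| = |W − K| = 9.837.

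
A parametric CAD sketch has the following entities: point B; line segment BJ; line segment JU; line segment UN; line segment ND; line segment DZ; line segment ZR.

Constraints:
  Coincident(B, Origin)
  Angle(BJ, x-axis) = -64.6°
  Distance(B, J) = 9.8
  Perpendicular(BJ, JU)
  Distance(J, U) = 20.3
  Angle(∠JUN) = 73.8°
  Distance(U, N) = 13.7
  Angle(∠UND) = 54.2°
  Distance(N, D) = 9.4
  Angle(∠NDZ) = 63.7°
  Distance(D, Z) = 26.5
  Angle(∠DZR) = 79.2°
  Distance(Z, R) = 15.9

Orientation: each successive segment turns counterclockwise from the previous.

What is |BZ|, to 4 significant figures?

37.83

∠UND = 54.2° gives ND at -102.6° from the x-axis; with |ND| = 9.4, D = (11.39, 0.9259). ∠NDZ = 63.7° gives DZ at 13.70° from the x-axis; with |DZ| = 26.5, Z = (37.14, 7.202). Then |BZ| = |Z − B| = 37.83.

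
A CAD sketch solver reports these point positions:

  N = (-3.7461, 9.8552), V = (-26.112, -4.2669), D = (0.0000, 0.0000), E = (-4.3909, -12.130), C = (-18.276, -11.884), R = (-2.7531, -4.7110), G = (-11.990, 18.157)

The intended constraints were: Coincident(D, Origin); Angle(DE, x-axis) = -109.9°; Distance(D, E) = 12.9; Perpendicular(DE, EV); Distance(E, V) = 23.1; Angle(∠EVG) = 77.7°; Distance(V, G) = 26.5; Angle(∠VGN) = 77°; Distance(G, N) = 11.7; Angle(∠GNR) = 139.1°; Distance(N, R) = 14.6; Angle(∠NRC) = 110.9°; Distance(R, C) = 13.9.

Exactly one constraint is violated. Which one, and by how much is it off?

Distance(R, C) = 13.9 — off by 3.20.

D = (0.00, 0.00) ✓; DE at -109.9° ✓; |DE| = 12.90 ✓; ∠(DE, EV) = 90.00° ✓; |EV| = 23.10 ✓; ∠EVG = 77.70° ✓; |VG| = 26.50 ✓; ∠VGN = 77.00° ✓; |GN| = 11.70 ✓; ∠GNR = 139.1° ✓; |NR| = 14.60 ✓; ∠NRC = 110.9° ✓; |RC| = 17.10 ✗.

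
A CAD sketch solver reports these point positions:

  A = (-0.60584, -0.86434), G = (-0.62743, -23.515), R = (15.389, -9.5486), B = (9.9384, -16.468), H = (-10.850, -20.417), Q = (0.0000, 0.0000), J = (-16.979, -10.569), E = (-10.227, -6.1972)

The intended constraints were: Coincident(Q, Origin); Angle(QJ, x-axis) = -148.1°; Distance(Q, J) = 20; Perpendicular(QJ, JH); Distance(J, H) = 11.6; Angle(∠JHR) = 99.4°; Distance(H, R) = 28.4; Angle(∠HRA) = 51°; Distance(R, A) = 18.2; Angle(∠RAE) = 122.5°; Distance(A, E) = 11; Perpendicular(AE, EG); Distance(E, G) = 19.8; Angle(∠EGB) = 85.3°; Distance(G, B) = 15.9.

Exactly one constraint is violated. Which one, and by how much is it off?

Distance(G, B) = 15.9 — off by 3.20.

Q = (0.00, 0.00) ✓; QJ at -148.1° ✓; |QJ| = 20.00 ✓; ∠(QJ, JH) = 90.00° ✓; |JH| = 11.60 ✓; ∠JHR = 99.40° ✓; |HR| = 28.40 ✓; ∠HRA = 51.00° ✓; |RA| = 18.20 ✓; ∠RAE = 122.5° ✓; |AE| = 11.00 ✓; ∠(AE, EG) = 90.00° ✓; |EG| = 19.80 ✓; ∠EGB = 85.30° ✓; |GB| = 12.70 ✗.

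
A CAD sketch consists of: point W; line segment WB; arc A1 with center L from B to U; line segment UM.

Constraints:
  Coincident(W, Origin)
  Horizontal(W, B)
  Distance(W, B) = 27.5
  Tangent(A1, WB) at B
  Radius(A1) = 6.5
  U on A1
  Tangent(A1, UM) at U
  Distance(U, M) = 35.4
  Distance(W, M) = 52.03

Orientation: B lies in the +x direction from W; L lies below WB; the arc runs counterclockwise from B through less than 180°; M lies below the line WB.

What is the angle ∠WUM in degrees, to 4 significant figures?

125.7°

W is at the origin; WB is horizontal with |WB| = 27.5 and B on the +x side, so B = (27.50, 0.000). The tangent condition forces LB to be normal to WB, so L = B + (0, -6.5) = (27.50, -6.500). Since LU ⟂ UM (tangency), |LM| = √(6.5² + 35.4²) = 35.99 regardless of where U sits on A1. So M lies on both circle(W, 52.03) and circle(L, 35.99); the below-WB intersection is M = (30.17, -42.39). U is the foot of the tangent from M: U = (21.21, -8.144).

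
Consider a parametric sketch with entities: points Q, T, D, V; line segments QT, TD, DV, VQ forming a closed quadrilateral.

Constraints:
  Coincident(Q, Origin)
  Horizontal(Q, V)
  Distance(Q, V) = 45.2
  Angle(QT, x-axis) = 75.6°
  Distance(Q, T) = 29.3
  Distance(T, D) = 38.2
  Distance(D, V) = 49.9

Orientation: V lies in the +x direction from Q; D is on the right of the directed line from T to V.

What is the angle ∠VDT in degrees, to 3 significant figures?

63.4°

Checks: |QV| = 45.20 ✓; |QT| = 29.30 ✓; |TD| = 38.20 ✓; |DV| = 49.90 ✓.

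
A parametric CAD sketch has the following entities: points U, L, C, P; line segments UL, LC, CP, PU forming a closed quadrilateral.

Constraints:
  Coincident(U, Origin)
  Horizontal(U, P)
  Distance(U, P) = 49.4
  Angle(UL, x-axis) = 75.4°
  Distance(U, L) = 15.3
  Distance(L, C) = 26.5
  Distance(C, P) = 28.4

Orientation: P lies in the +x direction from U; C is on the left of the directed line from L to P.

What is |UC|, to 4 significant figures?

36.12

U is at the origin; UP is horizontal with |UP| = 49.4 and P in +x, so P = (49.4, 0). UL runs at 75.4° with |UL| = 15.3, so L = (3.857, 14.81). C is determined by |LC| = 26.5 and |CP| = 28.4 together: it lies at the intersection of circle(L, 26.5) and circle(P, 28.4). With |LP| = 47.89, the foot of the radical line on LP is 22.86 from L and the perpendicular offset is √(26.5² − 22.86²) = 13.41. Taking the left-of-LP solution: C = (29.74, 20.49).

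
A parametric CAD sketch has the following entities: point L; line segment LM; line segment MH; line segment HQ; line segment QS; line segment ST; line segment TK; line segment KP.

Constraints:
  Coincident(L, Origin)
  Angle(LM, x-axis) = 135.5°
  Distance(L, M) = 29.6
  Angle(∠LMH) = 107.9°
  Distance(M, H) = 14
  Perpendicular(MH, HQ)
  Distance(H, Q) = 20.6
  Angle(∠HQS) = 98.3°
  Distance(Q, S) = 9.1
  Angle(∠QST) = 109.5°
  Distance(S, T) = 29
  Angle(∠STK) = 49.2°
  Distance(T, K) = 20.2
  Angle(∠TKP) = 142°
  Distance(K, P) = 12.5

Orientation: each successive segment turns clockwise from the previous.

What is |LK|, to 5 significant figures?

34.041

∠QST = 109.5° gives ST at -178.80° from the x-axis; with |ST| = 29.0, T = (-28.275, 14.794). ∠STK = 49.2° gives TK at 50.400° from the x-axis; with |TK| = 20.2, K = (-15.399, 30.359). Then |LK| = |K − L| = 34.041.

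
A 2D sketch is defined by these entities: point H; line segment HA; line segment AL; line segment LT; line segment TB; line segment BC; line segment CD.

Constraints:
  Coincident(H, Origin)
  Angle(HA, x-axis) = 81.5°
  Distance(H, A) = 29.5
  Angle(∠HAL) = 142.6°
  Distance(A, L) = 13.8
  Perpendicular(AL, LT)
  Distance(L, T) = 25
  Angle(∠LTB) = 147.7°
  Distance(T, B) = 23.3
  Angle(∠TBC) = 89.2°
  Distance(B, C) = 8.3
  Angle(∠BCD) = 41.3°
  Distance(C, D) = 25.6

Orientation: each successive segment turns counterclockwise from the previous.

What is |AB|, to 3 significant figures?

44.7

H is at the origin; HA runs at 81.5° with length 29.5, so A = (4.36, 29.2). ∠HAL = 142.6° gives AL at 119° from the x-axis; with |AL| = 13.8, L = (-2.31, 41.3). AL ⟂ LT, so LT runs at -151°; with |LT| = 25.0, T = (-24.2, 29.2). ∠LTB = 147.7° gives TB at -119° from the x-axis; with |TB| = 23.3, B = (-35.4, 8.76). Then |AB| = |B − A| = 44.7.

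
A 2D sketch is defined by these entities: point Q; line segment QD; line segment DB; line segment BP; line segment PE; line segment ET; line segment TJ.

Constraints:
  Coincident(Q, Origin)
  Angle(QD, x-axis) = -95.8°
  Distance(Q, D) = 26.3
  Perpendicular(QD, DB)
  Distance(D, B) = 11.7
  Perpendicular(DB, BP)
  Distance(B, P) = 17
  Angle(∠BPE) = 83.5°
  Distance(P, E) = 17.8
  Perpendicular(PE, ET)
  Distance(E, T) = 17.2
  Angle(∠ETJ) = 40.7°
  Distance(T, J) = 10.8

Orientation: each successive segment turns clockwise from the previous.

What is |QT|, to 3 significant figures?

28.7

Q is at the origin; QD runs at -95.8° with length 26.3, so D = (-2.66, -26.2). QD ⟂ DB, so DB runs at 174°; with |DB| = 11.7, B = (-14.3, -25.0). DB is perpendicular to BP, so BP runs at 84.2°; with |BP| = 17.0, P = (-12.6, -8.07). ∠BPE = 83.5° gives PE at -12.3° from the x-axis; with |PE| = 17.8, E = (4.81, -11.9). The perpendicularity gives ET at right angles to PE, so ET runs at -102°; with |ET| = 17.2, T = (1.15, -28.7). Then |QT| = |T − Q| = 28.7.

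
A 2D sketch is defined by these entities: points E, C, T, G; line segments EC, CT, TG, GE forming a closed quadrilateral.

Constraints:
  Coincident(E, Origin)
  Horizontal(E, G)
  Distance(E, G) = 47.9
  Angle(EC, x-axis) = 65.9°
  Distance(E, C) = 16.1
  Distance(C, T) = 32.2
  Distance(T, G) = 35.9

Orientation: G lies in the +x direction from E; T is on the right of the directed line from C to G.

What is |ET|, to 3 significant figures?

22.6

Checks: |CT| = 32.20 ✓; |TG| = 35.90 ✓.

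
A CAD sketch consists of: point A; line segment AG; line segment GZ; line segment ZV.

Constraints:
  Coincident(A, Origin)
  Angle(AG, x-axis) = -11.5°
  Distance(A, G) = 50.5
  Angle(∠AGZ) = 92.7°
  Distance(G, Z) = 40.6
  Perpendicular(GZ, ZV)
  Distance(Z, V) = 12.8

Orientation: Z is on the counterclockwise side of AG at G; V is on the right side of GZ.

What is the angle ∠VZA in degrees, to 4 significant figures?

139.6°

A is at the origin; AG runs at -11.5° with length 50.5, so G = 50.5·(cos -11.5°, sin -11.5°) = (49.49, -10.07). ∠AGZ = 92.7°, so GZ runs at -11.5° + (180° − 92.7°) = 75.80° from the x-axis; with |GZ| = 40.6, Z = G + 40.6·(cos 75.80°, sin 75.80°) = (59.45, 29.29). GZ is perpendicular to ZV; with |ZV| = 12.8 on the right of GZ, V = Z + 12.8·(0.9694, -0.2453) = (71.85, 26.15). Then cos ∠VZA = ZV·ZA / (|ZV||ZA|), giving 139.6°.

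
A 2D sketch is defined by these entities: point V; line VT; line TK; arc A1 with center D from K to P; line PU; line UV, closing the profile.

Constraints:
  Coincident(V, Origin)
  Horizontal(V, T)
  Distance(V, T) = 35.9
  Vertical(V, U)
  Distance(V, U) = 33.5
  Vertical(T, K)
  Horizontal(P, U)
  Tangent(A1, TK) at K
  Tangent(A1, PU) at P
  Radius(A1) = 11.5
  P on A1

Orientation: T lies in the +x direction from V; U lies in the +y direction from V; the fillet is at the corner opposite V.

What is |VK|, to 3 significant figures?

42.1

V is at the origin; VT is horizontal with |VT| = 35.9 and T on the +x side, so T = (35.9, 0.00). V and U share the same x with |VU| = 33.5 and U on the +y side, so U = (0.00, 33.5). The virtual corner opposite V is at (35.9, 33.5). A1 meets TK tangentially, so DK is at right angles to TK and tangency of A1 to PU means the radius DP is perpendicular to PU, with radius 11.5, so the center D sits 11.5 in from both sides at D = (24.4, 22.0). That places the tangent points at K = (35.9, 22.0) on TK and P = (24.4, 33.5) on PU. Then |VK| = |K − V| = 42.1.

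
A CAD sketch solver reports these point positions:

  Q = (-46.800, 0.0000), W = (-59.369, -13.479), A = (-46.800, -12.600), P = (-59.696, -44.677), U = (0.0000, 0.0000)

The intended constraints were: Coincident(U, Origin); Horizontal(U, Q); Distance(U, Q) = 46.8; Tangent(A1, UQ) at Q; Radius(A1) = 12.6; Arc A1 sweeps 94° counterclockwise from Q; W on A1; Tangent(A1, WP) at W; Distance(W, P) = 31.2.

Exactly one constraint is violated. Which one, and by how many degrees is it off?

Tangent(A1, WP) at W — off by 4.60°.

U = (0.00, 0.00) ✓; U.y = 0.00, Q.y = 0.00 ✓; |UQ| = 46.80 ✓; ∠(AQ, QU) = 90.00° ✓; |AQ| = 12.60 ✓; bearing(A→W) − bearing(A→Q) = 94.00° ✓; |AW| = 12.60 ✓; ∠(AW, WP) = 94.60° ✗; |WP| = 31.20 ✓.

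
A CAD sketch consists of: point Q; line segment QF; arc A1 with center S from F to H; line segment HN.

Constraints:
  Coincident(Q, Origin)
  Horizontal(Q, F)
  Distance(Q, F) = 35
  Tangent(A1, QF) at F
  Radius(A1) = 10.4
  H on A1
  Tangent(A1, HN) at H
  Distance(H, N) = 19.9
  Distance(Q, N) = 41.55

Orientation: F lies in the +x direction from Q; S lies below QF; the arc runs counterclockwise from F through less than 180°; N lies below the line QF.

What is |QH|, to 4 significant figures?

27.31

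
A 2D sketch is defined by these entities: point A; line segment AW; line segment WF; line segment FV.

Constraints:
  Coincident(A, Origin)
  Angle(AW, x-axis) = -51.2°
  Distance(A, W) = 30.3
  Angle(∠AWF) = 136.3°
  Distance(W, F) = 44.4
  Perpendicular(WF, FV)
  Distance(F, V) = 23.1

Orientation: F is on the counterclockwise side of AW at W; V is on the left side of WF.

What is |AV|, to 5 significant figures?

66.341

∠AWF = 136.3°, so WF runs at -51.2° + (180° − 136.3°) = -7.5000° from the x-axis; with |WF| = 44.4, F = W + 44.4·(cos -7.5000°, sin -7.5000°) = (63.006, -29.409). WF is perpendicular to FV; with |FV| = 23.1 on the left of WF, V = F + 23.1·(0.13053, 0.99144) = (66.021, -6.5069). Then |AV| = |V − A| = 66.341.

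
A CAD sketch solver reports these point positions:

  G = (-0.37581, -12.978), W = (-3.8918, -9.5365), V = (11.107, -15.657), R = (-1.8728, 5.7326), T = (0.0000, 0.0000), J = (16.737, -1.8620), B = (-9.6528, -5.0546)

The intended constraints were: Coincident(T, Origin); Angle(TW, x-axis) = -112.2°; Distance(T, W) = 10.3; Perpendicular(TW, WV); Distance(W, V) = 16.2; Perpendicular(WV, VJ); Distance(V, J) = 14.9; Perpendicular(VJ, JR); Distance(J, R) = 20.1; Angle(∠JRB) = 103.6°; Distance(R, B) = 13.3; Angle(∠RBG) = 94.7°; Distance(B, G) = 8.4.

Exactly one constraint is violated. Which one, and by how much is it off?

Distance(B, G) = 8.4 — off by 3.80.

T = (0.00, 0.00) ✓; TW at -112.2° ✓; |TW| = 10.30 ✓; ∠(TW, WV) = 90.00° ✓; |WV| = 16.20 ✓; ∠(WV, VJ) = 90.00° ✓; |VJ| = 14.90 ✓; ∠(VJ, JR) = 90.00° ✓; |JR| = 20.10 ✓; ∠JRB = 103.6° ✓; |RB| = 13.30 ✓; ∠RBG = 94.70° ✓; |BG| = 12.20 ✗.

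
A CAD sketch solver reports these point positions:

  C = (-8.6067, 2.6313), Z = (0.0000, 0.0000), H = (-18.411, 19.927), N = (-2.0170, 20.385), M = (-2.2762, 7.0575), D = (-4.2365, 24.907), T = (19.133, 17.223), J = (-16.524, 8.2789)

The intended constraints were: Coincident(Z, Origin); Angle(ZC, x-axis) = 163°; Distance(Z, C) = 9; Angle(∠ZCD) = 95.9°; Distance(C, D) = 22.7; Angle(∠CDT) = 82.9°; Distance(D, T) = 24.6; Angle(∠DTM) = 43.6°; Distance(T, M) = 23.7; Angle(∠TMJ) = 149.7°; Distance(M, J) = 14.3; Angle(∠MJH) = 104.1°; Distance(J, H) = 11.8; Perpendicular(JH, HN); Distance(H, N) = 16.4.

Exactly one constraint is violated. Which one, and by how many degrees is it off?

Perpendicular(JH, HN) — off by 7.60°.

Z = (0.00, 0.00) ✓; ZC at 163.0° ✓; |ZC| = 9.000 ✓; ∠ZCD = 95.90° ✓; |CD| = 22.70 ✓; ∠CDT = 82.90° ✓; |DT| = 24.60 ✓; ∠DTM = 43.60° ✓; |TM| = 23.70 ✓; ∠TMJ = 149.7° ✓; |MJ| = 14.30 ✓; ∠MJH = 104.1° ✓; |JH| = 11.80 ✓; ∠(JH, HN) = 97.60° ✗; |HN| = 16.40 ✓.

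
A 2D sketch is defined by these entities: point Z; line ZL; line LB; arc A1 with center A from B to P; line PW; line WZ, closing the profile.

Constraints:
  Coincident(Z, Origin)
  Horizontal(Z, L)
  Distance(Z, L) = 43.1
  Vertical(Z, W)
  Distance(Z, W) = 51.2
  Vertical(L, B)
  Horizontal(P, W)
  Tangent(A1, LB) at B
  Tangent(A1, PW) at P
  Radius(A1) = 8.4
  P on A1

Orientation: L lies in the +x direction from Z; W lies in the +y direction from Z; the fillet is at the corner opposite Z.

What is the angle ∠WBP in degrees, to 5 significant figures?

33.972°

Z is at the origin; Z and L share the same y with |ZL| = 43.1 and L on the +x side, so L = (43.100, 0.0000). ZW is vertical with |ZW| = 51.2 and W on the +y side, so W = (0.0000, 51.200). The virtual corner opposite Z is at (43.100, 51.200). A1 meets LB tangentially, so AB is at right angles to LB and the tangent condition forces AP to be normal to PW, with radius 8.4, so the center A sits 8.4 in from both sides at A = (34.700, 42.800). That places the tangent points at B = (43.100, 42.800) on LB and P = (34.700, 51.200) on PW. Then cos ∠WBP = BW·BP / (|BW||BP|), giving 33.972°.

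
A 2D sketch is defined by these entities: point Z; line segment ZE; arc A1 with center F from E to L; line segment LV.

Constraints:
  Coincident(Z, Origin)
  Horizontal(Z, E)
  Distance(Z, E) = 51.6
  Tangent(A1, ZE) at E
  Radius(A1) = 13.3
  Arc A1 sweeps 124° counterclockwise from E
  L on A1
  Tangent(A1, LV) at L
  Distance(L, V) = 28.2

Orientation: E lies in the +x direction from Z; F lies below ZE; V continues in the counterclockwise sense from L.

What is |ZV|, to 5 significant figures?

71.560

Z is at the origin; ZE is horizontal with |ZE| = 51.6 and E on the +x side, so E = (51.600, 0.0000). Since A1 is tangent to ZE there, FE ⟂ ZE, so F = E + (0, -13.3) = (51.600, -13.300). On A1, E sits at bearing 90° from F; a 124° counterclockwise sweep puts L at bearing 214°, so L = F + 13.3·(cos 214°, sin 214°) = (40.574, -20.737). A1 meets LV tangentially, so FL is at right angles to LV, so LV runs along (−sin 214°, cos 214°); with |LV| = 28.2, V = (56.343, -44.116). Then |ZV| = |V − Z| = 71.560.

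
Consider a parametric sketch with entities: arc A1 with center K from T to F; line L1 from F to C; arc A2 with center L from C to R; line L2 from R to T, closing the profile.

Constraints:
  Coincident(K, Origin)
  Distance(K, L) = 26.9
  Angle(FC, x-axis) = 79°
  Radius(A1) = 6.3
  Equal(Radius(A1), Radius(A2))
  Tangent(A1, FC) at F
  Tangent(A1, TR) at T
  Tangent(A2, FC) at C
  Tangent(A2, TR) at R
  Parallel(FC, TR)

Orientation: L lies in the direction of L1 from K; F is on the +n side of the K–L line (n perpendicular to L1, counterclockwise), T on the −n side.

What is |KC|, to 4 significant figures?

27.63

The slot axis is L1's direction at 79.0°, so u = (cos 79.0°, sin 79.0°) = (0.1908, 0.9816) and n = (−sin 79.0°, cos 79.0°) = (-0.9816, 0.1908). K is at the origin and L lies 26.9 along u from K, so L = 26.9·u = (5.133, 26.41). Tangency of A1 to both parallel lines with radius 6.3 puts F and T at K ± 6.3·n: F = (-6.184, 1.202), T = (6.184, -1.202). Equal radii place C and R the same way about L: C = L + 6.3·n = (-1.051, 27.61), R = L − 6.3·n = (11.32, 25.20). Then |KC| = |C − K| = 27.63.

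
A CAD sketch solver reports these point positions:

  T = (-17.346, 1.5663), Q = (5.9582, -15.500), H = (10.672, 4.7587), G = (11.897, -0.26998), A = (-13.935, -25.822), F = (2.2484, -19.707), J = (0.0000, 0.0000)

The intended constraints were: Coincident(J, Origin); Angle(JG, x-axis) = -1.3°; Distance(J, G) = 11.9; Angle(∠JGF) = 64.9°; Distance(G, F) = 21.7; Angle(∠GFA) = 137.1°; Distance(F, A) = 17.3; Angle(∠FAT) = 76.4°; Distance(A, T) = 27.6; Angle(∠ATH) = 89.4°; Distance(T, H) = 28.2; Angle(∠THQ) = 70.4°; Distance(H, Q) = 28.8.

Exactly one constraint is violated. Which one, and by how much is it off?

Distance(H, Q) = 28.8 — off by 8.00.

J = (0.00, 0.00) ✓; JG at -1.300° ✓; |JG| = 11.90 ✓; ∠JGF = 64.90° ✓; |GF| = 21.70 ✓; ∠GFA = 137.1° ✓; |FA| = 17.30 ✓; ∠FAT = 76.40° ✓; |AT| = 27.60 ✓; ∠ATH = 89.40° ✓; |TH| = 28.20 ✓; ∠THQ = 70.40° ✓; |HQ| = 20.80 ✗.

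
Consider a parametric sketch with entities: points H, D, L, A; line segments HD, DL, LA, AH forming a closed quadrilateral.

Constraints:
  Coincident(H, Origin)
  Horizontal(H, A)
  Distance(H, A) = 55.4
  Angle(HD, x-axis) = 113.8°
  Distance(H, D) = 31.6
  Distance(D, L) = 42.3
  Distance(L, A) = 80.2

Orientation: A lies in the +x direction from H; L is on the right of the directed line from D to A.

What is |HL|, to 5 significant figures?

26.706

Checks: |DL| = 42.30 ✓; |LA| = 80.20 ✓.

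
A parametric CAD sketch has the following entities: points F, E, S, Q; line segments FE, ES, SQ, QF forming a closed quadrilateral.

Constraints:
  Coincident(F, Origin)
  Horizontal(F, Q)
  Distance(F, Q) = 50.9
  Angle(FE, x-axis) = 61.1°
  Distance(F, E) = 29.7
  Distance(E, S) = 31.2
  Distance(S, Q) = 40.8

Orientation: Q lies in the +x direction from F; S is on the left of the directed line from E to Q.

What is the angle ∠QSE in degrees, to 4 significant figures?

75.76°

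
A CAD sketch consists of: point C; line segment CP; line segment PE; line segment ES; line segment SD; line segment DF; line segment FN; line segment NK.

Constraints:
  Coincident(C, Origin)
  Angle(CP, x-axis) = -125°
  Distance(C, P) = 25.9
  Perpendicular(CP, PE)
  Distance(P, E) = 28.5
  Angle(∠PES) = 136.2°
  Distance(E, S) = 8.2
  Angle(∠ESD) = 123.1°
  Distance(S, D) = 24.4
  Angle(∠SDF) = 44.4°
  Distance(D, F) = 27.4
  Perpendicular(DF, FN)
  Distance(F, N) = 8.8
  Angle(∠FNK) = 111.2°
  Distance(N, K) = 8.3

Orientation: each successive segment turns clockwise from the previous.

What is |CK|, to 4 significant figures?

34.59

C is at the origin; CP runs at -125.0° with length 25.9, so P = (-14.86, -21.22). The perpendicularity gives PE at right angles to CP, so PE runs at 145.0°; with |PE| = 28.5, E = (-38.20, -4.869). ∠PES = 136.2° gives ES at 101.2° from the x-axis; with |ES| = 8.2, S = (-39.79, 3.175). ∠ESD = 123.1° gives SD at 44.30° from the x-axis; with |SD| = 24.4, D = (-22.33, 20.22). ∠SDF = 44.4° gives DF at -91.30° from the x-axis; with |DF| = 27.4, F = (-22.95, -7.177). DF ⟂ FN, so FN runs at 178.7°; with |FN| = 8.8, N = (-31.75, -6.977). ∠FNK = 111.2° gives NK at 109.9° from the x-axis; with |NK| = 8.3, K = (-34.58, 0.8271). Then |CK| = |K − C| = 34.59.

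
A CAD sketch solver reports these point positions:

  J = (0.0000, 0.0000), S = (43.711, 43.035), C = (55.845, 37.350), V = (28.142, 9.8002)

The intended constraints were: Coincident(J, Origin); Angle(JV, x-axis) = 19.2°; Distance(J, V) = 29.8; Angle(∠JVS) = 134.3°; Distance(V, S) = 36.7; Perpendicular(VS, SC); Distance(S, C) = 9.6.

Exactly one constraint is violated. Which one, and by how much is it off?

Distance(S, C) = 9.6 — off by 3.80.

J = (0.00, 0.00) ✓; JV at 19.20° ✓; |JV| = 29.80 ✓; ∠JVS = 134.3° ✓; |VS| = 36.70 ✓; ∠(VS, SC) = 90.00° ✓; |SC| = 13.40 ✗.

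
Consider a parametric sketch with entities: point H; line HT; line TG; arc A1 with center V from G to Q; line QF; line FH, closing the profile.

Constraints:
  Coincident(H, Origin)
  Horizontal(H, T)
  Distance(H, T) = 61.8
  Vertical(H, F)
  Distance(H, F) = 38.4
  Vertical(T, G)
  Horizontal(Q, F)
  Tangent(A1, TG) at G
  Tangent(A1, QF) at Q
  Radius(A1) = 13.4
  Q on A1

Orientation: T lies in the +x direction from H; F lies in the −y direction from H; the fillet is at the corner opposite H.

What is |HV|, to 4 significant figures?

54.48

H is at the origin; H and T share the same y with |HT| = 61.8 and T on the +x side, so T = (61.80, 0.000). H and F share the same x with |HF| = 38.4 and F on the −y side, so F = (0.000, -38.40). The virtual corner opposite H is at (61.80, -38.40). A1 meets TG tangentially, so VG is at right angles to TG and since A1 is tangent to QF there, VQ ⟂ QF, with radius 13.4, so the center V sits 13.4 in from both sides at V = (48.40, -25.00). Then |HV| = |V − H| = 54.48.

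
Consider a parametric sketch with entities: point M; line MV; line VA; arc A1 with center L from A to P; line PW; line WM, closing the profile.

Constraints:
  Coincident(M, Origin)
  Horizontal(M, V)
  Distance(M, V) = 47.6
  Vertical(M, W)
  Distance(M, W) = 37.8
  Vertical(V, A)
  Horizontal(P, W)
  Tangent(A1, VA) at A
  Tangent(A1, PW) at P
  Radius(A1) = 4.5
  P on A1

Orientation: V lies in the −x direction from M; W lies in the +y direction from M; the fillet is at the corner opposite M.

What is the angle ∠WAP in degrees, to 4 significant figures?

39.60°

M is at the origin; M and V share the same y with |MV| = 47.6 and V on the −x side, so V = (-47.60, 0.000). MW is vertical with |MW| = 37.8 and W on the +y side, so W = (0.000, 37.80). The virtual corner opposite M is at (-47.60, 37.80). Tangency of A1 to VA means the radius LA is perpendicular to VA and the tangent condition forces LP to be normal to PW, with radius 4.5, so the center L sits 4.5 in from both sides at L = (-43.10, 33.30). That places the tangent points at A = (-47.60, 33.30) on VA and P = (-43.10, 37.80) on PW. Then cos ∠WAP = AW·AP / (|AW||AP|), giving 39.60°.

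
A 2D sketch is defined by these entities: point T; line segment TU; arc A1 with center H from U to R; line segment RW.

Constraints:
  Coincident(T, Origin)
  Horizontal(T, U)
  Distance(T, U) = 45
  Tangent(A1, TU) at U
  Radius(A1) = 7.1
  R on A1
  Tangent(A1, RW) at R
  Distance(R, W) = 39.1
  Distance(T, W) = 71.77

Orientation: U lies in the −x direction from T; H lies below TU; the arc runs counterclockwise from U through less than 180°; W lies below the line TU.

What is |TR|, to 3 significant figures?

52.5

Checks: |HU| = 7.100 ✓; |HR| = 7.100 ✓; ∠(HR, RW) = 90.00° ✓; |RW| = 39.10 ✓; |TW| = 71.77 ✓.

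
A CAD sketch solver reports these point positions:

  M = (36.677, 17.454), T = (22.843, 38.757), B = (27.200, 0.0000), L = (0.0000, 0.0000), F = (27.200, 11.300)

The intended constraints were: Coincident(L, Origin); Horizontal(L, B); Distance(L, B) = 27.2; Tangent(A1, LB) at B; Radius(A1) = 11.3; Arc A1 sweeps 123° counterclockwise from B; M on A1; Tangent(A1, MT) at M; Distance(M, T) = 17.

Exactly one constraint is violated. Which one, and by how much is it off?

Distance(M, T) = 17 — off by 8.40.

L = (0.00, 0.00) ✓; L.y = 0.00, B.y = 0.00 ✓; |LB| = 27.20 ✓; ∠(FB, BL) = 90.00° ✓; |FB| = 11.30 ✓; bearing(F→M) − bearing(F→B) = 123.0° ✓; |FM| = 11.30 ✓; ∠(FM, MT) = 90.00° ✓; |MT| = 25.40 ✗.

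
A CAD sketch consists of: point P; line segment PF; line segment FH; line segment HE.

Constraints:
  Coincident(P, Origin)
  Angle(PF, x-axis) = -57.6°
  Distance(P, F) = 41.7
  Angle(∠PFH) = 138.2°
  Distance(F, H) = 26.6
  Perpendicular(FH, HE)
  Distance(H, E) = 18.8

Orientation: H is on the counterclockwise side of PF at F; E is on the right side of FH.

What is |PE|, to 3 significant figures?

74.2

P is at the origin; PF runs at -57.6° with length 41.7, so F = 41.7·(cos -57.6°, sin -57.6°) = (22.3, -35.2). ∠PFH = 138.2°, so FH runs at -57.6° + (180° − 138.2°) = -15.8° from the x-axis; with |FH| = 26.6, H = F + 26.6·(cos -15.8°, sin -15.8°) = (47.9, -42.5). FH ⟂ HE; with |HE| = 18.8 on the right of FH, E = H + 18.8·(-0.272, -0.962) = (42.8, -60.5). Then |PE| = |E − P| = 74.2.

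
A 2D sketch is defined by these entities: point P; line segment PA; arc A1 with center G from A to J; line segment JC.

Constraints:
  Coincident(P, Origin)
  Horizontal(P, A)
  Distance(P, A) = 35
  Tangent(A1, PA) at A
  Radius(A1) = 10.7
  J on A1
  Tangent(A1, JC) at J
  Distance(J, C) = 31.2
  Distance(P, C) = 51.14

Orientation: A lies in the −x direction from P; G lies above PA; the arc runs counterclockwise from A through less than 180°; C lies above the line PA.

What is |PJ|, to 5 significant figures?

27.113

Checks: P = (0.00, 0.00) ✓; |GJ| = 10.70 ✓; ∠(GJ, JC) = 90.00° ✓; |JC| = 31.20 ✓; |PC| = 51.14 ✓.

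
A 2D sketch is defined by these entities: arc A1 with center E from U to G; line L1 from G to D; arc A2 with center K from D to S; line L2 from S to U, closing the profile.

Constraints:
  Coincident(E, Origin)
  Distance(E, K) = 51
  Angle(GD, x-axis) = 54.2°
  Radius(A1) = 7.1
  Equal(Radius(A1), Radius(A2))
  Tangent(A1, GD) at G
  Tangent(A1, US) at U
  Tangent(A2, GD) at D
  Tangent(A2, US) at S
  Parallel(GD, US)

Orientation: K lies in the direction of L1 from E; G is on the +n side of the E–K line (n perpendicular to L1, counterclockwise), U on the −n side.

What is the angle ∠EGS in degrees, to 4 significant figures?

74.44°

The slot axis is L1's direction at 54.2°, so u = (cos 54.2°, sin 54.2°) = (0.5850, 0.8111) and n = (−sin 54.2°, cos 54.2°) = (-0.8111, 0.5850). E is at the origin and K lies 51.0 along u from E, so K = 51.0·u = (29.83, 41.36). Tangency of A1 to both parallel lines with radius 7.1 puts G and U at E ± 7.1·n: G = (-5.759, 4.153), U = (5.759, -4.153). Equal radii place D and S the same way about K: D = K + 7.1·n = (24.07, 45.52), S = K − 7.1·n = (35.59, 37.21). Then cos ∠EGS = GE·GS / (|GE||GS|), giving 74.44°.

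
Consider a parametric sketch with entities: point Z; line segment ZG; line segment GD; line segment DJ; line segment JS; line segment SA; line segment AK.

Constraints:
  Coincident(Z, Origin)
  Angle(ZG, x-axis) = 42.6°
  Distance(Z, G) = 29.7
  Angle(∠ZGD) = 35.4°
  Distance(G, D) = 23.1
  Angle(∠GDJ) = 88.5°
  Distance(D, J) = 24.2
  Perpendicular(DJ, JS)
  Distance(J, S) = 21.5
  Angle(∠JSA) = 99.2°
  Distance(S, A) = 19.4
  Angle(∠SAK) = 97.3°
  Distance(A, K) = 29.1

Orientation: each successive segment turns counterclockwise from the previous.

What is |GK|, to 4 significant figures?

26.67

Z is at the origin; ZG runs at 42.6° with length 29.7, so G = (21.86, 20.10). ∠ZGD = 35.4° gives GD at -172.8° from the x-axis; with |GD| = 23.1, D = (-1.056, 17.21). ∠GDJ = 88.5° gives DJ at -81.30° from the x-axis; with |DJ| = 24.2, J = (2.605, -6.714). The perpendicularity gives JS at right angles to DJ, so JS runs at 8.700°; with |JS| = 21.5, S = (23.86, -3.461). ∠JSA = 99.2° gives SA at 89.50° from the x-axis; with |SA| = 19.4, A = (24.03, 15.94). ∠SAK = 97.3° gives AK at 172.2° from the x-axis; with |AK| = 29.1, K = (-4.804, 19.89). Then |GK| = |K − G| = 26.67.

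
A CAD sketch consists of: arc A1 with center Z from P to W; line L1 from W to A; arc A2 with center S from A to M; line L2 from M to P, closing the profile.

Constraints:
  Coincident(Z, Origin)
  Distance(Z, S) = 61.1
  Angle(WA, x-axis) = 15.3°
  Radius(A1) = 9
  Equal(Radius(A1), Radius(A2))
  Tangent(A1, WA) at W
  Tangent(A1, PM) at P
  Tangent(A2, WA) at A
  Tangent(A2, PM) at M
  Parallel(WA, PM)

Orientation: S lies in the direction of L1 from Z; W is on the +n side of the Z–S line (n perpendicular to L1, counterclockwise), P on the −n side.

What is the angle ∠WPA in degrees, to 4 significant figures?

73.59°

Tangency of A1 to both parallel lines with radius 9.0 puts W and P at Z ± 9.0·n: W = (-2.375, 8.681), P = (2.375, -8.681). Equal radii place A and M the same way about S: A = S + 9.0·n = (56.56, 24.80), M = S − 9.0·n = (61.31, 7.442). Then cos ∠WPA = PW·PA / (|PW||PA|), giving 73.59°.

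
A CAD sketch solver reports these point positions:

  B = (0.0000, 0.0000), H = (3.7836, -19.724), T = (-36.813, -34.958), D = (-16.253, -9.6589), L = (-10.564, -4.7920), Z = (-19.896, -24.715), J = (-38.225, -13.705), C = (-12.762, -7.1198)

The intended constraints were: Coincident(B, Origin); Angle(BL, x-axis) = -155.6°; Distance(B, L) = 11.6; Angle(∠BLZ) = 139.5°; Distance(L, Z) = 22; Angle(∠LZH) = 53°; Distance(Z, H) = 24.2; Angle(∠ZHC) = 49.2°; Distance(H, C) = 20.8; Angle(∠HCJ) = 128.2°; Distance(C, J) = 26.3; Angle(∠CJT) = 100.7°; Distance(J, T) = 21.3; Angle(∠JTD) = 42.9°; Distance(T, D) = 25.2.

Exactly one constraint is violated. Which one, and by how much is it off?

Distance(T, D) = 25.2 — off by 7.40.

B = (0.00, 0.00) ✓; BL at -155.6° ✓; |BL| = 11.60 ✓; ∠BLZ = 139.5° ✓; |LZ| = 22.00 ✓; ∠LZH = 53.00° ✓; |ZH| = 24.20 ✓; ∠ZHC = 49.20° ✓; |HC| = 20.80 ✓; ∠HCJ = 128.2° ✓; |CJ| = 26.30 ✓; ∠CJT = 100.7° ✓; |JT| = 21.30 ✓; ∠JTD = 42.90° ✓; |TD| = 32.60 ✗.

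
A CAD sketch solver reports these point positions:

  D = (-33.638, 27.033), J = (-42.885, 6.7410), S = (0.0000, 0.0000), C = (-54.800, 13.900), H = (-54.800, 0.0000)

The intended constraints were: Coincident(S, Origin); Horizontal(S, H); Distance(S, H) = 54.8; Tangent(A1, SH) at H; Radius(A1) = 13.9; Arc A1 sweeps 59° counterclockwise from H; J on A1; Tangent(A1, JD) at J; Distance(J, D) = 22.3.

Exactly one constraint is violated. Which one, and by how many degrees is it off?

Tangent(A1, JD) at J — off by 6.50°.

S = (0.00, 0.00) ✓; S.y = 0.00, H.y = 0.00 ✓; |SH| = 54.80 ✓; ∠(CH, HS) = 90.00° ✓; |CH| = 13.90 ✓; bearing(C→J) − bearing(C→H) = 59.00° ✓; |CJ| = 13.90 ✓; ∠(CJ, JD) = 83.50° ✗; |JD| = 22.30 ✓.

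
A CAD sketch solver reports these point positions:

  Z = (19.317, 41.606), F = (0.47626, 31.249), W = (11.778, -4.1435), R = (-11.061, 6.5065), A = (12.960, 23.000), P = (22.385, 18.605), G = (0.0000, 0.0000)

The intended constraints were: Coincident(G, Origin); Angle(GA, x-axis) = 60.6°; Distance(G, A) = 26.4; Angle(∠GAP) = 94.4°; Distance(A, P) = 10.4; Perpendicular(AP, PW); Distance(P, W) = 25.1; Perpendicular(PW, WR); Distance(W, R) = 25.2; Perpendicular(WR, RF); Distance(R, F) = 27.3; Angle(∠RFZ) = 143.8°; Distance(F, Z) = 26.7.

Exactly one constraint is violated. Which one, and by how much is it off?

Distance(F, Z) = 26.7 — off by 5.20.

G = (0.00, 0.00) ✓; GA at 60.60° ✓; |GA| = 26.40 ✓; ∠GAP = 94.40° ✓; |AP| = 10.40 ✓; ∠(AP, PW) = 90.00° ✓; |PW| = 25.10 ✓; ∠(PW, WR) = 90.00° ✓; |WR| = 25.20 ✓; ∠(WR, RF) = 90.00° ✓; |RF| = 27.30 ✓; ∠RFZ = 143.8° ✓; |FZ| = 21.50 ✗.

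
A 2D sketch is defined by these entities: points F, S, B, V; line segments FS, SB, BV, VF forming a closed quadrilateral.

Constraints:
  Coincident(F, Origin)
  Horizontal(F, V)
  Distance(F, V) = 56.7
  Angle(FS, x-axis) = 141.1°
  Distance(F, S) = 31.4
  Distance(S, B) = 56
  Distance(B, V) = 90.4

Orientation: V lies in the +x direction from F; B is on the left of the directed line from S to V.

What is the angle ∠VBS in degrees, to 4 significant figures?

64.64°

Checks: |SB| = 56.00 ✓; |BV| = 90.40 ✓.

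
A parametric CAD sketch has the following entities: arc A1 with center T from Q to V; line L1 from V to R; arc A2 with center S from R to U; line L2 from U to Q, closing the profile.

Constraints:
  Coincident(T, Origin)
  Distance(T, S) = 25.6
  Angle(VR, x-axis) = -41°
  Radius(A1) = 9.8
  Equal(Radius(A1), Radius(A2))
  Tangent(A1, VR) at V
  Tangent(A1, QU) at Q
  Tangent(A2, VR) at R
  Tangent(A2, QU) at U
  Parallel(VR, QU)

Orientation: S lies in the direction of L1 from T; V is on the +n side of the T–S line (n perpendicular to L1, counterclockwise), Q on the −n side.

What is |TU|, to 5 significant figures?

27.412

The slot axis is L1's direction at -41.0°, so u = (cos -41.0°, sin -41.0°) = (0.75471, -0.65606) and n = (−sin -41.0°, cos -41.0°) = (0.65606, 0.75471). T is at the origin and S lies 25.6 along u from T, so S = 25.6·u = (19.321, -16.795). Tangency of A1 to both parallel lines with radius 9.8 puts V and Q at T ± 9.8·n: V = (6.4294, 7.3962), Q = (-6.4294, -7.3962). Equal radii place R and U the same way about S: R = S + 9.8·n = (25.750, -9.3990), U = S − 9.8·n = (12.891, -24.191). Then |TU| = |U − T| = 27.412.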